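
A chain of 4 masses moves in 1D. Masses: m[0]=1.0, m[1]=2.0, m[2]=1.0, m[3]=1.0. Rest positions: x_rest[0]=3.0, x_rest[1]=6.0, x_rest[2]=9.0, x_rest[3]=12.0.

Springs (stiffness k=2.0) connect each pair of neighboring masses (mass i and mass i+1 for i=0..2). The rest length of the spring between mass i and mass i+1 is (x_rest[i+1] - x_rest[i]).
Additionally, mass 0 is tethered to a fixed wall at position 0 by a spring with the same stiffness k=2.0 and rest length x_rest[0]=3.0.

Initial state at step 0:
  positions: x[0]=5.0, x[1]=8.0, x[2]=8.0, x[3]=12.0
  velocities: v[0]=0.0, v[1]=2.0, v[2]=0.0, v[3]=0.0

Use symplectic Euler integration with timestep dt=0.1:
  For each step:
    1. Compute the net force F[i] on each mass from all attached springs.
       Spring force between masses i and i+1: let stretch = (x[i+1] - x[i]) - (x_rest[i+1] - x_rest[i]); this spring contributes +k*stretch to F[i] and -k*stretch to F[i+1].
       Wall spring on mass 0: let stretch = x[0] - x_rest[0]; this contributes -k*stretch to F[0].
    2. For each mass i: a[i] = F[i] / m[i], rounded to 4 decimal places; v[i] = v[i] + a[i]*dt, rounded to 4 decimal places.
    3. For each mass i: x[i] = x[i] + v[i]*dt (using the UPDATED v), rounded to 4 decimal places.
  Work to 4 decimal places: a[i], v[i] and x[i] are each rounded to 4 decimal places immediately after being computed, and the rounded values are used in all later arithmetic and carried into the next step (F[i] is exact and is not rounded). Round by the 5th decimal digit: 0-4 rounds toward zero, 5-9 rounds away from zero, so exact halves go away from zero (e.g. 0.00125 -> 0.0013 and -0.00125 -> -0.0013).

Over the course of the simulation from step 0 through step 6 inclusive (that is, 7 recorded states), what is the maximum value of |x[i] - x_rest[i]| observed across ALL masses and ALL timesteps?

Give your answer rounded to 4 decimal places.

Step 0: x=[5.0000 8.0000 8.0000 12.0000] v=[0.0000 2.0000 0.0000 0.0000]
Step 1: x=[4.9600 8.1700 8.0800 11.9800] v=[-0.4000 1.7000 0.8000 -0.2000]
Step 2: x=[4.8850 8.3070 8.2398 11.9420] v=[-0.7500 1.3700 1.5980 -0.3800]
Step 3: x=[4.7807 8.4091 8.4750 11.8900] v=[-1.0426 1.0211 2.3519 -0.5204]
Step 4: x=[4.6534 8.4756 8.7772 11.8297] v=[-1.2731 0.6649 3.0217 -0.6034]
Step 5: x=[4.5095 8.5069 9.1344 11.7683] v=[-1.4393 0.3128 3.5719 -0.6139]
Step 6: x=[4.3553 8.5045 9.5317 11.7142] v=[-1.5417 -0.0242 3.9732 -0.5407]
Max displacement = 2.5069

Answer: 2.5069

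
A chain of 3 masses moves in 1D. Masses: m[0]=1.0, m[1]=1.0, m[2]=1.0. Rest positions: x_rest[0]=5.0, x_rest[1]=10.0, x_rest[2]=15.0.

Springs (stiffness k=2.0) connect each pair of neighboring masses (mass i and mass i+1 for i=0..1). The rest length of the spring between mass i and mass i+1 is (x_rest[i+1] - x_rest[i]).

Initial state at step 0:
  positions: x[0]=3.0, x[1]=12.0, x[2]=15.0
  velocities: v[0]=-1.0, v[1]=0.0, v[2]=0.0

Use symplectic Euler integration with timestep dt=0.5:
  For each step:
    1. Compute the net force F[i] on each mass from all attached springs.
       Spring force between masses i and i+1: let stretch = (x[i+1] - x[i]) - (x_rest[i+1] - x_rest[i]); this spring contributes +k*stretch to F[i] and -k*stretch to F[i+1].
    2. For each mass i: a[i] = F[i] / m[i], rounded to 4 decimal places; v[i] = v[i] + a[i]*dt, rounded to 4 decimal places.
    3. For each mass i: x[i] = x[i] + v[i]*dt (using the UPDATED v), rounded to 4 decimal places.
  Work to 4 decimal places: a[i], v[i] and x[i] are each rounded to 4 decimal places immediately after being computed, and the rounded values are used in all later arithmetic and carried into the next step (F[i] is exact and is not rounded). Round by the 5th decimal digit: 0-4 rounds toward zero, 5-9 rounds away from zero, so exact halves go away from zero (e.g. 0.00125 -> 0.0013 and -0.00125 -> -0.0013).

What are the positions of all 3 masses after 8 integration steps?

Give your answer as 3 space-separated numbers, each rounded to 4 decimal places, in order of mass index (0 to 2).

Answer: 2.6056 9.0353 14.3595

Derivation:
Step 0: x=[3.0000 12.0000 15.0000] v=[-1.0000 0.0000 0.0000]
Step 1: x=[4.5000 9.0000 16.0000] v=[3.0000 -6.0000 2.0000]
Step 2: x=[5.7500 7.2500 16.0000] v=[2.5000 -3.5000 0.0000]
Step 3: x=[5.2500 9.1250 14.1250] v=[-1.0000 3.7500 -3.7500]
Step 4: x=[4.1875 11.5625 12.2500] v=[-2.1250 4.8750 -3.7500]
Step 5: x=[4.3125 10.6563 12.5313] v=[0.2500 -1.8125 0.5625]
Step 6: x=[5.1094 7.5157 14.3751] v=[1.5938 -6.2813 3.6875]
Step 7: x=[4.6095 6.6016 15.2892] v=[-0.9999 -1.8282 1.8281]
Step 8: x=[2.6056 9.0353 14.3595] v=[-4.0078 4.8673 -1.8595]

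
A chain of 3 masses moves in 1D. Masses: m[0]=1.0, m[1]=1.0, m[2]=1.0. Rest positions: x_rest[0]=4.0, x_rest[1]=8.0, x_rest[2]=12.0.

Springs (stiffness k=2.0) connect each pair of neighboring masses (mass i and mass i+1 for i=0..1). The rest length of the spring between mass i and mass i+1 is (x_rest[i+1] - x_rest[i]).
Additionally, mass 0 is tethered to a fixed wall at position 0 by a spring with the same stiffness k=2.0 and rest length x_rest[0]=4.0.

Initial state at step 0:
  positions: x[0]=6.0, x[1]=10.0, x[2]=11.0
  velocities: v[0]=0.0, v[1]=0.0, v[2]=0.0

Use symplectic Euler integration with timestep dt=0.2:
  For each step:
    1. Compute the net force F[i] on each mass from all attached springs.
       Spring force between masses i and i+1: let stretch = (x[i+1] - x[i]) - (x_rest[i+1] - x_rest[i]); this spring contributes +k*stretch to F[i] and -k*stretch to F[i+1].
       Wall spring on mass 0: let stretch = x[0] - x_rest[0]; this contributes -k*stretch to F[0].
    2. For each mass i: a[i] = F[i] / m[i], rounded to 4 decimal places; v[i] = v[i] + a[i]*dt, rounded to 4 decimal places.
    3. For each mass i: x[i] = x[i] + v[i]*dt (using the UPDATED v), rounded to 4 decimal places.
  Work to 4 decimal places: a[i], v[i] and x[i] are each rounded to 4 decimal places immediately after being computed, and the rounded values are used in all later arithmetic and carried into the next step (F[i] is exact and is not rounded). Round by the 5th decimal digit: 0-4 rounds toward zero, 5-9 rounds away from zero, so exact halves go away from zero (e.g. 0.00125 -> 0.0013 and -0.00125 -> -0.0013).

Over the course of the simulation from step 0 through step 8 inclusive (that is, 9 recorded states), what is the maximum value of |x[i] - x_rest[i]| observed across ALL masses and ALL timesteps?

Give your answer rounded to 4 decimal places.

Answer: 2.0813

Derivation:
Step 0: x=[6.0000 10.0000 11.0000] v=[0.0000 0.0000 0.0000]
Step 1: x=[5.8400 9.7600 11.2400] v=[-0.8000 -1.2000 1.2000]
Step 2: x=[5.5264 9.3248 11.6816] v=[-1.5680 -2.1760 2.2080]
Step 3: x=[5.0746 8.7743 12.2547] v=[-2.2592 -2.7526 2.8653]
Step 4: x=[4.5128 8.2062 12.8693] v=[-2.8092 -2.8403 3.0731]
Step 5: x=[3.8854 7.7157 13.4309] v=[-3.1370 -2.4524 2.8079]
Step 6: x=[3.2536 7.3760 13.8553] v=[-3.1590 -1.6984 2.1218]
Step 7: x=[2.6913 7.2249 14.0813] v=[-2.8115 -0.7556 1.1301]
Step 8: x=[2.2764 7.2596 14.0788] v=[-2.0746 0.1735 -0.0125]
Max displacement = 2.0813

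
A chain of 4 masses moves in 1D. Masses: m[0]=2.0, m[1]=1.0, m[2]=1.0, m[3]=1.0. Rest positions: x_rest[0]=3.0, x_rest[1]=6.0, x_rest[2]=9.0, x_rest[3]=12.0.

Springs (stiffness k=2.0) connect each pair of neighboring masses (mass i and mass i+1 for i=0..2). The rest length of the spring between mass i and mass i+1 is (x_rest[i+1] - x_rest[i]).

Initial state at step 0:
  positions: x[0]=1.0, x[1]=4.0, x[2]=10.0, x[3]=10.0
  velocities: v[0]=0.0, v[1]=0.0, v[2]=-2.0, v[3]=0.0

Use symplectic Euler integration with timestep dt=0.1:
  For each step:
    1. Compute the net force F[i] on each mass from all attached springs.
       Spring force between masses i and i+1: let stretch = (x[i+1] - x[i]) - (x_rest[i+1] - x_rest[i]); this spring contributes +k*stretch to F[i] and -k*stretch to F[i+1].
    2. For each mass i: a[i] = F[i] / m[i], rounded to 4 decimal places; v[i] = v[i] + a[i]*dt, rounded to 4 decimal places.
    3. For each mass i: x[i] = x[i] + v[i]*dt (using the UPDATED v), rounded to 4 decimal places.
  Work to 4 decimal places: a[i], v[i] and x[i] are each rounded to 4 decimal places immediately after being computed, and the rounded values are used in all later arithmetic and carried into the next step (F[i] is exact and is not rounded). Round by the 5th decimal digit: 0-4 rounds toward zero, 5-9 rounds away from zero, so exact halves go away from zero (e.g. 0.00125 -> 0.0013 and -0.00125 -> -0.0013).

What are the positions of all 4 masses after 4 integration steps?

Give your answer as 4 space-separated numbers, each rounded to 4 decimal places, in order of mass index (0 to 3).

Step 0: x=[1.0000 4.0000 10.0000 10.0000] v=[0.0000 0.0000 -2.0000 0.0000]
Step 1: x=[1.0000 4.0600 9.6800 10.0600] v=[0.0000 0.6000 -3.2000 0.6000]
Step 2: x=[1.0006 4.1712 9.2552 10.1724] v=[0.0060 1.1120 -4.2480 1.1240]
Step 3: x=[1.0029 4.3207 8.7471 10.3265] v=[0.0231 1.4947 -5.0814 1.5406]
Step 4: x=[1.0084 4.4923 8.1820 10.5090] v=[0.0549 1.7164 -5.6508 1.8247]

Answer: 1.0084 4.4923 8.1820 10.5090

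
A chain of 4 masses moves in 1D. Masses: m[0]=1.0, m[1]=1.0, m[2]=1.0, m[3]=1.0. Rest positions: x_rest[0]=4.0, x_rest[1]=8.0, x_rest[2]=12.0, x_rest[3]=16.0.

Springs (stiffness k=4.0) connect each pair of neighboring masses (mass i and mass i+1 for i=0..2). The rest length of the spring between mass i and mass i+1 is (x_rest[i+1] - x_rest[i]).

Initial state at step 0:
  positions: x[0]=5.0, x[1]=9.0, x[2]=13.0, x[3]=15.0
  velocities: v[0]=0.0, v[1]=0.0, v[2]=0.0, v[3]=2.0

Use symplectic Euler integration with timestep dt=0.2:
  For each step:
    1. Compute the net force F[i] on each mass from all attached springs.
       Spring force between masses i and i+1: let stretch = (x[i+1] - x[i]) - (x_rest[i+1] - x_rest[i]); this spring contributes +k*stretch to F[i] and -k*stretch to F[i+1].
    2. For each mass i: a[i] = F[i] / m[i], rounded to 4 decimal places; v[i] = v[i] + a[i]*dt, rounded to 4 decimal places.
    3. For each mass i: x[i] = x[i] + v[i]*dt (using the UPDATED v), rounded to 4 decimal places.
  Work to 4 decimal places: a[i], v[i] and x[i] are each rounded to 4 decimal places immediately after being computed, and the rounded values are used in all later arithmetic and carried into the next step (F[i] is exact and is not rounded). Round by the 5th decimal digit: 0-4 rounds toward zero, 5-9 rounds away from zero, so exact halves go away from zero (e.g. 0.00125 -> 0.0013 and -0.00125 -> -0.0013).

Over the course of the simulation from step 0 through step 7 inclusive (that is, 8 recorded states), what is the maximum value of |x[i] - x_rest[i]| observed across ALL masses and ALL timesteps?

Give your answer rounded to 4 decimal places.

Answer: 2.3063

Derivation:
Step 0: x=[5.0000 9.0000 13.0000 15.0000] v=[0.0000 0.0000 0.0000 2.0000]
Step 1: x=[5.0000 9.0000 12.6800 15.7200] v=[0.0000 0.0000 -1.6000 3.6000]
Step 2: x=[5.0000 8.9488 12.2576 16.5936] v=[0.0000 -0.2560 -2.1120 4.3680]
Step 3: x=[4.9918 8.7952 11.9996 17.4134] v=[-0.0410 -0.7680 -1.2902 4.0992]
Step 4: x=[4.9521 8.5458 12.0951 18.0070] v=[-0.1983 -1.2472 0.4773 2.9682]
Step 5: x=[4.8474 8.2893 12.5686 18.2947] v=[-0.5233 -1.2827 2.3674 1.4387]
Step 6: x=[4.6534 8.1667 13.2736 18.3063] v=[-0.9698 -0.6128 3.5248 0.0578]
Step 7: x=[4.3816 8.2991 13.9667 18.1526] v=[-1.3592 0.6621 3.4654 -0.7684]
Max displacement = 2.3063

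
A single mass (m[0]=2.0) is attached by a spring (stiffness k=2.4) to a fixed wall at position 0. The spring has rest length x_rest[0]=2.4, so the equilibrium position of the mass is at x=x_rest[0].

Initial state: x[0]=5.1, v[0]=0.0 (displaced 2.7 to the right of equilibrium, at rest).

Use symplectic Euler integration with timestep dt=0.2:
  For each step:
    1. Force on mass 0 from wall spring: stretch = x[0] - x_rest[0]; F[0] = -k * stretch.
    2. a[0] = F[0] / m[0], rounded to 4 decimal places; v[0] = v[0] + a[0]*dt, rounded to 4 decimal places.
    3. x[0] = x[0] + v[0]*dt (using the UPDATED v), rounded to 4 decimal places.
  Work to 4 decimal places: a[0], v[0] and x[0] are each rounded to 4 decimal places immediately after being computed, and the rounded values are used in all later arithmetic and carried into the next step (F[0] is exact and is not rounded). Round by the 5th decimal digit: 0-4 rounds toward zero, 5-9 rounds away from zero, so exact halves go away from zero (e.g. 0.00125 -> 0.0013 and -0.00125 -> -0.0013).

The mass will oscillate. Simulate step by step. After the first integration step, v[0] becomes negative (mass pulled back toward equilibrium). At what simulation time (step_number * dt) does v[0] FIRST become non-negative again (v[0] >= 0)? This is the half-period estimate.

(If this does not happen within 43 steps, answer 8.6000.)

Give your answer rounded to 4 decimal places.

Answer: 3.0000

Derivation:
Step 0: x=[5.1000] v=[0.0000]
Step 1: x=[4.9704] v=[-0.6480]
Step 2: x=[4.7174] v=[-1.2649]
Step 3: x=[4.3532] v=[-1.8211]
Step 4: x=[3.8952] v=[-2.2899]
Step 5: x=[3.3655] v=[-2.6487]
Step 6: x=[2.7894] v=[-2.8804]
Step 7: x=[2.1946] v=[-2.9739]
Step 8: x=[1.6097] v=[-2.9246]
Step 9: x=[1.0627] v=[-2.7349]
Step 10: x=[0.5799] v=[-2.4139]
Step 11: x=[0.1845] v=[-1.9771]
Step 12: x=[-0.1046] v=[-1.4454]
Step 13: x=[-0.2735] v=[-0.8443]
Step 14: x=[-0.3140] v=[-0.2027]
Step 15: x=[-0.2243] v=[0.4487]
First v>=0 after going negative at step 15, time=3.0000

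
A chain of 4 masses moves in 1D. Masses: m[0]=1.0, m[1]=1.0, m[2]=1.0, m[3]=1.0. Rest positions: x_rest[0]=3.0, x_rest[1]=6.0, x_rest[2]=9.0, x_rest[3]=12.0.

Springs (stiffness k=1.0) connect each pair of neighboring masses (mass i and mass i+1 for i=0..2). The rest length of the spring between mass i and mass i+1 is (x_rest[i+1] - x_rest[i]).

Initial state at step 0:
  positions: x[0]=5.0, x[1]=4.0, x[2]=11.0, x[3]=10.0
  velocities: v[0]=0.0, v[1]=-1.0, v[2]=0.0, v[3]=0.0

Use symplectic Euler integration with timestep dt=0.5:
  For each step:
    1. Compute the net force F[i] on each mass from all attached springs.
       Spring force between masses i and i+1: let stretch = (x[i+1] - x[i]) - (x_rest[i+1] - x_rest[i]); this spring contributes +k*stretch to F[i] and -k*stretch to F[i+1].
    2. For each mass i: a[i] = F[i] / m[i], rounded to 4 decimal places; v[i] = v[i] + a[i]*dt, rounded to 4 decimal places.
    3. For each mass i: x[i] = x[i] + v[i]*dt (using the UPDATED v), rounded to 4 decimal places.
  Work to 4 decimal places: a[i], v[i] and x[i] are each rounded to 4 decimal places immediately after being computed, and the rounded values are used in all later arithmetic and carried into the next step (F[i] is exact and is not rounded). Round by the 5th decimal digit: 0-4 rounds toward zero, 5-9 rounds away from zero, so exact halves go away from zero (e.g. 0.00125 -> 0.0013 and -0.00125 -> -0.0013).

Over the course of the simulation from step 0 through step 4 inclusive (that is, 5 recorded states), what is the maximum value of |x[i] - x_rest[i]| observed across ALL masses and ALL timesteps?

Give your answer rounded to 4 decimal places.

Answer: 3.1250

Derivation:
Step 0: x=[5.0000 4.0000 11.0000 10.0000] v=[0.0000 -1.0000 0.0000 0.0000]
Step 1: x=[4.0000 5.5000 9.0000 11.0000] v=[-2.0000 3.0000 -4.0000 2.0000]
Step 2: x=[2.6250 7.5000 6.6250 12.2500] v=[-2.7500 4.0000 -4.7500 2.5000]
Step 3: x=[1.7188 8.0625 5.8750 12.8438] v=[-1.8125 1.1250 -1.5000 1.1875]
Step 4: x=[1.6485 6.4922 7.4141 12.4454] v=[-0.1407 -3.1406 3.0782 -0.7969]
Max displacement = 3.1250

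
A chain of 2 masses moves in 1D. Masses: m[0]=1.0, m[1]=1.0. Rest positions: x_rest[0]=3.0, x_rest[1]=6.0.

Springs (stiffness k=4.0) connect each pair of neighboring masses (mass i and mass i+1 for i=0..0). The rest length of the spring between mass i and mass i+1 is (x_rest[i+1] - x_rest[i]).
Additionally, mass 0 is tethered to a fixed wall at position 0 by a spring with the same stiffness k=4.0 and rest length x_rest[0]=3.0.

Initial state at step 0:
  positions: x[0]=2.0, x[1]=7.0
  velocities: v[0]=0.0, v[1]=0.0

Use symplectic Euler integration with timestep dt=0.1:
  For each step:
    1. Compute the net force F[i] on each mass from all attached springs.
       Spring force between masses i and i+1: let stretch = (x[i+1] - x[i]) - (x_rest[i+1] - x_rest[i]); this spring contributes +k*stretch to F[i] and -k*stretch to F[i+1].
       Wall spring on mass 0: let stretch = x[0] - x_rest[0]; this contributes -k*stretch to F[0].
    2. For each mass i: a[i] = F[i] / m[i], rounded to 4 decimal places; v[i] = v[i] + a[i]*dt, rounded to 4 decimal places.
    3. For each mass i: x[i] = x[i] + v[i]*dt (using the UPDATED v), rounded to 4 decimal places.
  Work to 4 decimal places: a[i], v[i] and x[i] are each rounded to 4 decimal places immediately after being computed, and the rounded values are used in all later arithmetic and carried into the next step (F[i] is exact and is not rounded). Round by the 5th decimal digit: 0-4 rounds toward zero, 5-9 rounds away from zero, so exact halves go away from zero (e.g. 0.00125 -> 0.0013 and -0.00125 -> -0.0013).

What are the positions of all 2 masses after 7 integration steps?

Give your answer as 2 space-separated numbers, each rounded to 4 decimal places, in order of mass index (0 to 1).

Step 0: x=[2.0000 7.0000] v=[0.0000 0.0000]
Step 1: x=[2.1200 6.9200] v=[1.2000 -0.8000]
Step 2: x=[2.3472 6.7680] v=[2.2720 -1.5200]
Step 3: x=[2.6573 6.5592] v=[3.1014 -2.0883]
Step 4: x=[3.0172 6.3143] v=[3.5992 -2.4491]
Step 5: x=[3.3883 6.0575] v=[3.7112 -2.5679]
Step 6: x=[3.7307 5.8139] v=[3.4236 -2.4356]
Step 7: x=[4.0072 5.6070] v=[2.7646 -2.0689]

Answer: 4.0072 5.6070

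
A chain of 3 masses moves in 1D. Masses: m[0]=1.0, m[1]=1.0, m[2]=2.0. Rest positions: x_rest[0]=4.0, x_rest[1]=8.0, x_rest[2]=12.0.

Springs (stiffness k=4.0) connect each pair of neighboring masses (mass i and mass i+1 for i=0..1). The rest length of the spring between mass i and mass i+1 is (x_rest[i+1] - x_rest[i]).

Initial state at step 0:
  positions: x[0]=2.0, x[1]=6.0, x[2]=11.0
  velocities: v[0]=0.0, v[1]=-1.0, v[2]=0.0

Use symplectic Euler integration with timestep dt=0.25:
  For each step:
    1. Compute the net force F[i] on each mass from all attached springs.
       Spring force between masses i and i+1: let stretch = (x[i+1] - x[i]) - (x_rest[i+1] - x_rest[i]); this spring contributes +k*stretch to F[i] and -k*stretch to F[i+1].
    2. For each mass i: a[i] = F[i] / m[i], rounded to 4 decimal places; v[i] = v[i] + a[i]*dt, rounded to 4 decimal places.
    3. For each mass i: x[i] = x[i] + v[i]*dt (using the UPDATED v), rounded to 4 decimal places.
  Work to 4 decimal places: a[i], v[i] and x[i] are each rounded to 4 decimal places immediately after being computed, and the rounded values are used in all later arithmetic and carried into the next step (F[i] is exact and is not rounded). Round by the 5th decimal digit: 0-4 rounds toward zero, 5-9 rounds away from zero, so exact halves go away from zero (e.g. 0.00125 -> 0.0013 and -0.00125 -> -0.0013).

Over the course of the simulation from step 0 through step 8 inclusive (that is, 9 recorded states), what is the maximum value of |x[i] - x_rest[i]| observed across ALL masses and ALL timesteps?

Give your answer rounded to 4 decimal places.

Answer: 2.3379

Derivation:
Step 0: x=[2.0000 6.0000 11.0000] v=[0.0000 -1.0000 0.0000]
Step 1: x=[2.0000 6.0000 10.8750] v=[0.0000 0.0000 -0.5000]
Step 2: x=[2.0000 6.2188 10.6406] v=[0.0000 0.8750 -0.9375]
Step 3: x=[2.0547 6.4883 10.3535] v=[0.2188 1.0780 -1.1484]
Step 4: x=[2.2178 6.6157 10.0833] v=[0.6524 0.5096 -1.0810]
Step 5: x=[2.4804 6.5105 9.8796] v=[1.0503 -0.4207 -0.8148]
Step 6: x=[2.7505 6.2401 9.7548] v=[1.0804 -1.0817 -0.4994]
Step 7: x=[2.8930 5.9760 9.6906] v=[0.5700 -1.0566 -0.2568]
Step 8: x=[2.8063 5.8698 9.6621] v=[-0.3470 -0.4250 -0.1141]
Max displacement = 2.3379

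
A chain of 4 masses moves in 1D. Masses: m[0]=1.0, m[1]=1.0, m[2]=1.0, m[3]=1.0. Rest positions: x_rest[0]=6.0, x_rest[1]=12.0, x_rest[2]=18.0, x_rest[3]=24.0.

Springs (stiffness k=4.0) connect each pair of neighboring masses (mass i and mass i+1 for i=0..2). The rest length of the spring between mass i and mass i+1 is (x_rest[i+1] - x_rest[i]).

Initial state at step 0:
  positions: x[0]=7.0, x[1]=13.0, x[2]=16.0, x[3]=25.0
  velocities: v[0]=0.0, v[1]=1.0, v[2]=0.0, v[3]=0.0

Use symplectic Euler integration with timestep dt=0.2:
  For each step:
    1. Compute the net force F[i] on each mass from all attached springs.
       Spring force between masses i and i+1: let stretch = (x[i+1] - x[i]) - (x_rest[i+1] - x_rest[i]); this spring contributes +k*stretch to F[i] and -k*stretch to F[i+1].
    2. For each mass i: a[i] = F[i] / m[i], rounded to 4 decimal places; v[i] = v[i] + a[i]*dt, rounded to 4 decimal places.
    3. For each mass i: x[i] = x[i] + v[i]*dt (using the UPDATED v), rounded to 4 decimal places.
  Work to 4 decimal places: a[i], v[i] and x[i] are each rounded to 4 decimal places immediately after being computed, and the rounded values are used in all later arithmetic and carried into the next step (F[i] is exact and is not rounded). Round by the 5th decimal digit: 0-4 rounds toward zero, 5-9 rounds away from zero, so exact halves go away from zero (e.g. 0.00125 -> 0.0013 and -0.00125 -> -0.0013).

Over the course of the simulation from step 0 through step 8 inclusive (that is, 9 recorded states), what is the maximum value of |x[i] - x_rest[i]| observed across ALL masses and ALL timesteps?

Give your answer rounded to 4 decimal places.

Answer: 2.4098

Derivation:
Step 0: x=[7.0000 13.0000 16.0000 25.0000] v=[0.0000 1.0000 0.0000 0.0000]
Step 1: x=[7.0000 12.7200 16.9600 24.5200] v=[0.0000 -1.4000 4.8000 -2.4000]
Step 2: x=[6.9552 12.2032 18.4512 23.7904] v=[-0.2240 -2.5840 7.4560 -3.6480]
Step 3: x=[6.7901 11.8464 19.7970 23.1665] v=[-0.8256 -1.7840 6.7290 -3.1194]
Step 4: x=[6.4740 11.9527 20.4098 22.9635] v=[-1.5806 0.5314 3.0641 -1.0150]
Step 5: x=[6.0745 12.5355 20.0781 23.3119] v=[-1.9976 2.9141 -1.6586 1.7420]
Step 6: x=[5.7487 13.2914 19.0570 24.1029] v=[-1.6288 3.7794 -5.1056 3.9550]
Step 7: x=[5.6698 13.7629 17.9207 25.0466] v=[-0.3946 2.3577 -5.6814 4.7183]
Step 8: x=[5.9258 13.6048 17.2593 25.8101] v=[1.2799 -0.7905 -3.3069 3.8176]
Max displacement = 2.4098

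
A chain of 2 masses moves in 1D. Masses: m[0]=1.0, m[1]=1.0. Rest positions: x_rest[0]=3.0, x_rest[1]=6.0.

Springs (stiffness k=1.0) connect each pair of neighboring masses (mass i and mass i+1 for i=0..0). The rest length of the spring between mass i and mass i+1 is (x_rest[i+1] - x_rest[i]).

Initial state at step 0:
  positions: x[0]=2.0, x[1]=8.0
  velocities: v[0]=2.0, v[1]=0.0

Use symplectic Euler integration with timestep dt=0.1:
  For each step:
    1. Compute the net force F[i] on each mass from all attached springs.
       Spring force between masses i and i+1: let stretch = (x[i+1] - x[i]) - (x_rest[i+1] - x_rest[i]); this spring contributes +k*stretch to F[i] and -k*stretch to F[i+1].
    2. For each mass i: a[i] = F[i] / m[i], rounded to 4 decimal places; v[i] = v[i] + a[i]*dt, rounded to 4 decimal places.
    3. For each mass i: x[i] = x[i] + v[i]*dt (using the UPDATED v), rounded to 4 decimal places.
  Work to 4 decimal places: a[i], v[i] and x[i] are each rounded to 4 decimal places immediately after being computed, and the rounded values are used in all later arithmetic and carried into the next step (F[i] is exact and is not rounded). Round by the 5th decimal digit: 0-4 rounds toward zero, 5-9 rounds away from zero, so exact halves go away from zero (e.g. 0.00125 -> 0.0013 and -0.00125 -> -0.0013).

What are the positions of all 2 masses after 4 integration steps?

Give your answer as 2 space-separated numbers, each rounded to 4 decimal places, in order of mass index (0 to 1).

Answer: 3.0714 7.7287

Derivation:
Step 0: x=[2.0000 8.0000] v=[2.0000 0.0000]
Step 1: x=[2.2300 7.9700] v=[2.3000 -0.3000]
Step 2: x=[2.4874 7.9126] v=[2.5740 -0.5740]
Step 3: x=[2.7691 7.8310] v=[2.8165 -0.8165]
Step 4: x=[3.0714 7.7287] v=[3.0227 -1.0227]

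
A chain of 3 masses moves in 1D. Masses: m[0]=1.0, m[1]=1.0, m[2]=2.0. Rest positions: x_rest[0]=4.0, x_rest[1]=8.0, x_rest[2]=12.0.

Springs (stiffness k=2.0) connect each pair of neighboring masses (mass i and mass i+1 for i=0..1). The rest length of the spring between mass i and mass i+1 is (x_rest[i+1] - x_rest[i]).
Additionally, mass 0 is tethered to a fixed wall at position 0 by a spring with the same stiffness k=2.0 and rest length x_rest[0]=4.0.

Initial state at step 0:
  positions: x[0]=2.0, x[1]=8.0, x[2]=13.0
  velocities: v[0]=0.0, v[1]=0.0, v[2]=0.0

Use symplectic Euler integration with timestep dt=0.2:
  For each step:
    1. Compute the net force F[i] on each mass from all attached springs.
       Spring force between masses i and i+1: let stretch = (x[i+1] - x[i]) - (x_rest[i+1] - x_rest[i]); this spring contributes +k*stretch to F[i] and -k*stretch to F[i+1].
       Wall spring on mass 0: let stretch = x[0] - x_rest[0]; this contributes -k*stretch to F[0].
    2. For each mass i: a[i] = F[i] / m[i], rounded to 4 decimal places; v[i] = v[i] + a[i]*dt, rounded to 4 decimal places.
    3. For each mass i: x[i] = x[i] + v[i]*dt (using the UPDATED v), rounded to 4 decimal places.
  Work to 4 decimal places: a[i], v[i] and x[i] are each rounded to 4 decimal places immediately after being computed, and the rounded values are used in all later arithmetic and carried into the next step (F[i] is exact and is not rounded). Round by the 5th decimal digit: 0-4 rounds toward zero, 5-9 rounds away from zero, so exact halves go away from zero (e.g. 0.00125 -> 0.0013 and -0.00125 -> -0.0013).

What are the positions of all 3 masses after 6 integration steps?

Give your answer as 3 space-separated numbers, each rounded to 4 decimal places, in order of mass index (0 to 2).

Step 0: x=[2.0000 8.0000 13.0000] v=[0.0000 0.0000 0.0000]
Step 1: x=[2.3200 7.9200 12.9600] v=[1.6000 -0.4000 -0.2000]
Step 2: x=[2.9024 7.7952 12.8784] v=[2.9120 -0.6240 -0.4080]
Step 3: x=[3.6440 7.6856 12.7535] v=[3.7082 -0.5478 -0.6246]
Step 4: x=[4.4174 7.6581 12.5859] v=[3.8672 -0.1373 -0.8382]
Step 5: x=[5.0967 7.7656 12.3811] v=[3.3965 0.5375 -1.0238]
Step 6: x=[5.5818 8.0288 12.1517] v=[2.4254 1.3161 -1.1469]

Answer: 5.5818 8.0288 12.1517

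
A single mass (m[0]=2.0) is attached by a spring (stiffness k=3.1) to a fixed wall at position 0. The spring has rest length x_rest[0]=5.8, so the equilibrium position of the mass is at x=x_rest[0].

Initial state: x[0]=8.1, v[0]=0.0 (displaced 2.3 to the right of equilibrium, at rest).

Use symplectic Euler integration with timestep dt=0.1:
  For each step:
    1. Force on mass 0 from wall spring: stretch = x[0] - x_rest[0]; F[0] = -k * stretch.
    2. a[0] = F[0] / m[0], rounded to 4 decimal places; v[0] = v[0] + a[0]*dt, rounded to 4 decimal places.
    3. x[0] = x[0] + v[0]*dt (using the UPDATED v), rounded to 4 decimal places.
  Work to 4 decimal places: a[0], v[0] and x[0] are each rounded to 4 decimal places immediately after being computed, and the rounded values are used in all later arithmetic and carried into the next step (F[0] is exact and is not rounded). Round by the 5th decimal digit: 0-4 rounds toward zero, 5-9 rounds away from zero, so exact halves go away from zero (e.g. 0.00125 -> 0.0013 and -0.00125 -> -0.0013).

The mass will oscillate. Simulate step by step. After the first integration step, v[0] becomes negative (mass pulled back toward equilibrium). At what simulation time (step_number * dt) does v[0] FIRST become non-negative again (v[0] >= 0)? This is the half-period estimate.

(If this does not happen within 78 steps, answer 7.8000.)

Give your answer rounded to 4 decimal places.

Step 0: x=[8.1000] v=[0.0000]
Step 1: x=[8.0644] v=[-0.3565]
Step 2: x=[7.9937] v=[-0.7075]
Step 3: x=[7.8890] v=[-1.0475]
Step 4: x=[7.7519] v=[-1.3713]
Step 5: x=[7.5845] v=[-1.6738]
Step 6: x=[7.3895] v=[-1.9504]
Step 7: x=[7.1698] v=[-2.1968]
Step 8: x=[6.9289] v=[-2.4091]
Step 9: x=[6.6705] v=[-2.5841]
Step 10: x=[6.3986] v=[-2.7190]
Step 11: x=[6.1174] v=[-2.8118]
Step 12: x=[5.8313] v=[-2.8610]
Step 13: x=[5.5447] v=[-2.8659]
Step 14: x=[5.2621] v=[-2.8263]
Step 15: x=[4.9878] v=[-2.7429]
Step 16: x=[4.7261] v=[-2.6170]
Step 17: x=[4.4810] v=[-2.4506]
Step 18: x=[4.2564] v=[-2.2462]
Step 19: x=[4.0557] v=[-2.0069]
Step 20: x=[3.8821] v=[-1.7365]
Step 21: x=[3.7382] v=[-1.4392]
Step 22: x=[3.6262] v=[-1.1196]
Step 23: x=[3.5479] v=[-0.7827]
Step 24: x=[3.5045] v=[-0.4336]
Step 25: x=[3.4967] v=[-0.0778]
Step 26: x=[3.5246] v=[0.2792]
First v>=0 after going negative at step 26, time=2.6000

Answer: 2.6000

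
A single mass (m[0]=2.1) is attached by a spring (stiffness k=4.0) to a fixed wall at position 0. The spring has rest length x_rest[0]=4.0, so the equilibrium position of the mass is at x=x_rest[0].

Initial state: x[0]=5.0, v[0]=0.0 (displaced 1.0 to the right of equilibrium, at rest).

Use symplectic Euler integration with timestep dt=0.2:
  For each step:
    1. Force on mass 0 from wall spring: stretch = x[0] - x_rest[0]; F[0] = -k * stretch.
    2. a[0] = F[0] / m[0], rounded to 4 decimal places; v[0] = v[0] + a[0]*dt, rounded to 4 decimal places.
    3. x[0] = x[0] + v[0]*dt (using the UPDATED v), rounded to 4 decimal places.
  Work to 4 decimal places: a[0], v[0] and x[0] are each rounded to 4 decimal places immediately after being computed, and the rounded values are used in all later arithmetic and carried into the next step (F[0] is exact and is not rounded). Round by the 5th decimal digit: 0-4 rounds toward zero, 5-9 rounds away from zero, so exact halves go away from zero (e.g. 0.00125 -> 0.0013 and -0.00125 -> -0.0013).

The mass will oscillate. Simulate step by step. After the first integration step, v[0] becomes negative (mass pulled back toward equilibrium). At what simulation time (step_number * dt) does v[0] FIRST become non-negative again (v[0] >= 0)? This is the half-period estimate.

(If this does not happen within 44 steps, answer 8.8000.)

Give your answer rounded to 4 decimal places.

Step 0: x=[5.0000] v=[0.0000]
Step 1: x=[4.9238] v=[-0.3810]
Step 2: x=[4.7772] v=[-0.7329]
Step 3: x=[4.5714] v=[-1.0290]
Step 4: x=[4.3221] v=[-1.2467]
Step 5: x=[4.0482] v=[-1.3694]
Step 6: x=[3.7706] v=[-1.3878]
Step 7: x=[3.5105] v=[-1.3004]
Step 8: x=[3.2877] v=[-1.1139]
Step 9: x=[3.1192] v=[-0.8425]
Step 10: x=[3.0178] v=[-0.5070]
Step 11: x=[2.9912] v=[-0.1328]
Step 12: x=[3.0415] v=[0.2515]
First v>=0 after going negative at step 12, time=2.4000

Answer: 2.4000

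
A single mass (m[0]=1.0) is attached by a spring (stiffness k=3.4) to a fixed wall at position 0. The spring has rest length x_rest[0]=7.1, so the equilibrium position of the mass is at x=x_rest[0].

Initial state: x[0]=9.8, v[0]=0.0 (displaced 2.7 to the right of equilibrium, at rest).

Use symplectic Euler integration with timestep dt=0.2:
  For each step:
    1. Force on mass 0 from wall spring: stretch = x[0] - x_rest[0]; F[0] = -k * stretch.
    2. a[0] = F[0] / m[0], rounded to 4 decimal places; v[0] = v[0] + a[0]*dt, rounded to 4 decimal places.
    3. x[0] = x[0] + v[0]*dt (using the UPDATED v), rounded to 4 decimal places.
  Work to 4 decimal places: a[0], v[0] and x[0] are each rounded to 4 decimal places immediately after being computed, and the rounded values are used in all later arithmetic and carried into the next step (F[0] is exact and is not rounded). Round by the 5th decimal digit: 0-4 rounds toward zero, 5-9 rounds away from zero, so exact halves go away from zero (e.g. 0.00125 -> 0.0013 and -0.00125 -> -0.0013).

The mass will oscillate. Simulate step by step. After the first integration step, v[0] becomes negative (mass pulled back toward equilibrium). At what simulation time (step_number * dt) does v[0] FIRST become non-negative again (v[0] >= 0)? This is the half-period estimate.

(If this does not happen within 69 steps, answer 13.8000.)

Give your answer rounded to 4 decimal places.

Step 0: x=[9.8000] v=[0.0000]
Step 1: x=[9.4328] v=[-1.8360]
Step 2: x=[8.7483] v=[-3.4223]
Step 3: x=[7.8397] v=[-4.5431]
Step 4: x=[6.8305] v=[-5.0461]
Step 5: x=[5.8579] v=[-4.8628]
Step 6: x=[5.0543] v=[-4.0182]
Step 7: x=[4.5289] v=[-2.6271]
Step 8: x=[4.3531] v=[-0.8788]
Step 9: x=[4.5509] v=[0.9891]
First v>=0 after going negative at step 9, time=1.8000

Answer: 1.8000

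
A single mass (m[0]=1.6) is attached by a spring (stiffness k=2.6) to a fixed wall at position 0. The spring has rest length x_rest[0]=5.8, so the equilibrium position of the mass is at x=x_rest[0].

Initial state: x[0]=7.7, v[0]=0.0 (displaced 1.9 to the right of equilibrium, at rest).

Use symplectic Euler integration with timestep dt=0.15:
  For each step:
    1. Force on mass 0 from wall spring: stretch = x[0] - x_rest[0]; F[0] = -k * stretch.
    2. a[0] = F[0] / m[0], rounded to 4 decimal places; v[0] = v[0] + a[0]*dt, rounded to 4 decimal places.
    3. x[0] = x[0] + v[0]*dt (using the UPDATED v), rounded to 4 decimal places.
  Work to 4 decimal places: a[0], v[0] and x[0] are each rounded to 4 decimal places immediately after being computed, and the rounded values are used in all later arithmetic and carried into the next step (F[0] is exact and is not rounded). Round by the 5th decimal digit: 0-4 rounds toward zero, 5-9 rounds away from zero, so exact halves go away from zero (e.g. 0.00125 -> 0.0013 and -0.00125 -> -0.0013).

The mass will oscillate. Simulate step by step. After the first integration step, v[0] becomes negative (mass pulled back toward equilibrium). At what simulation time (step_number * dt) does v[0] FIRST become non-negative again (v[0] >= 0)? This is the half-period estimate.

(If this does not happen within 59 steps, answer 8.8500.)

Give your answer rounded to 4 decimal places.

Step 0: x=[7.7000] v=[0.0000]
Step 1: x=[7.6305] v=[-0.4631]
Step 2: x=[7.4941] v=[-0.9093]
Step 3: x=[7.2958] v=[-1.3222]
Step 4: x=[7.0428] v=[-1.6868]
Step 5: x=[6.7443] v=[-1.9897]
Step 6: x=[6.4113] v=[-2.2199]
Step 7: x=[6.0560] v=[-2.3689]
Step 8: x=[5.6913] v=[-2.4313]
Step 9: x=[5.3306] v=[-2.4048]
Step 10: x=[4.9870] v=[-2.2904]
Step 11: x=[4.6732] v=[-2.0922]
Step 12: x=[4.4006] v=[-1.8175]
Step 13: x=[4.1791] v=[-1.4764]
Step 14: x=[4.0169] v=[-1.0813]
Step 15: x=[3.9199] v=[-0.6467]
Step 16: x=[3.8916] v=[-0.1884]
Step 17: x=[3.9331] v=[0.2768]
First v>=0 after going negative at step 17, time=2.5500

Answer: 2.5500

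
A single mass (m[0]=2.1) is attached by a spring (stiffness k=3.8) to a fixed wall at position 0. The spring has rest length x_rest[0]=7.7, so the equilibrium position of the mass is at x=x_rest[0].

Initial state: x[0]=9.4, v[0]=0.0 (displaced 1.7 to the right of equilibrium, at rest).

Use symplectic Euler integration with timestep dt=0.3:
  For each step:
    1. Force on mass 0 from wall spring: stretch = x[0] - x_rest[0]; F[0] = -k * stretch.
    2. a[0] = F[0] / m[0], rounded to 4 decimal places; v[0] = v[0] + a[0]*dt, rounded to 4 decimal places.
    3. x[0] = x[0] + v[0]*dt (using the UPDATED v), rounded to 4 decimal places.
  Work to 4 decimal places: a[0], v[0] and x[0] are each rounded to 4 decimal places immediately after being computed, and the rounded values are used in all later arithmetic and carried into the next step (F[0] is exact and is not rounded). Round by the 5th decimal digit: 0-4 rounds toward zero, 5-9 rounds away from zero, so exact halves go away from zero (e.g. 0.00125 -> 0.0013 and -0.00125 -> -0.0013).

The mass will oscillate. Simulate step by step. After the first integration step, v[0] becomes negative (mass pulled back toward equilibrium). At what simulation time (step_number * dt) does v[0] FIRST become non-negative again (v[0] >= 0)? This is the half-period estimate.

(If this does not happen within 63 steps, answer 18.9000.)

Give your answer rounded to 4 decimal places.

Step 0: x=[9.4000] v=[0.0000]
Step 1: x=[9.1231] v=[-0.9229]
Step 2: x=[8.6145] v=[-1.6954]
Step 3: x=[7.9570] v=[-2.1918]
Step 4: x=[7.2576] v=[-2.3313]
Step 5: x=[6.6302] v=[-2.0912]
Step 6: x=[6.1771] v=[-1.5105]
Step 7: x=[5.9720] v=[-0.6838]
Step 8: x=[6.0483] v=[0.2543]
First v>=0 after going negative at step 8, time=2.4000

Answer: 2.4000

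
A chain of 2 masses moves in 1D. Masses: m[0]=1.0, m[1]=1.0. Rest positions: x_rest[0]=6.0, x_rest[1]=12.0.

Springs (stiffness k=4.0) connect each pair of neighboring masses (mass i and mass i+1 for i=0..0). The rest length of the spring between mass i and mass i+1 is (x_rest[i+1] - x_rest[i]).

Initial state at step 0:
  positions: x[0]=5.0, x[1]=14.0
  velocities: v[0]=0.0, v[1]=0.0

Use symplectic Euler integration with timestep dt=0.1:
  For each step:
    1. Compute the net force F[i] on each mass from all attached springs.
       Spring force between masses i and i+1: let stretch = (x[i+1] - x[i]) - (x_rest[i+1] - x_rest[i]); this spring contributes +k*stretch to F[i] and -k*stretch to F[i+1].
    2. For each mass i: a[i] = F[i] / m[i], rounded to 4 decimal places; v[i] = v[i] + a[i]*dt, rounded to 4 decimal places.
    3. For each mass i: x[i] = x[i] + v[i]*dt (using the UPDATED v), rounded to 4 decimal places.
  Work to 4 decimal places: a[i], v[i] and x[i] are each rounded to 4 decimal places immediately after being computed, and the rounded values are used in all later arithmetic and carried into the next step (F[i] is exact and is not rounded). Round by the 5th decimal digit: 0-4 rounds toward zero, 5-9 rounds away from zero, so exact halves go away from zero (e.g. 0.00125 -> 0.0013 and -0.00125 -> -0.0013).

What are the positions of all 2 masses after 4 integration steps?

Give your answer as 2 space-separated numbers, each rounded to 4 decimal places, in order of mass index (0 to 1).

Step 0: x=[5.0000 14.0000] v=[0.0000 0.0000]
Step 1: x=[5.1200 13.8800] v=[1.2000 -1.2000]
Step 2: x=[5.3504 13.6496] v=[2.3040 -2.3040]
Step 3: x=[5.6728 13.3272] v=[3.2237 -3.2237]
Step 4: x=[6.0614 12.9387] v=[3.8855 -3.8855]

Answer: 6.0614 12.9387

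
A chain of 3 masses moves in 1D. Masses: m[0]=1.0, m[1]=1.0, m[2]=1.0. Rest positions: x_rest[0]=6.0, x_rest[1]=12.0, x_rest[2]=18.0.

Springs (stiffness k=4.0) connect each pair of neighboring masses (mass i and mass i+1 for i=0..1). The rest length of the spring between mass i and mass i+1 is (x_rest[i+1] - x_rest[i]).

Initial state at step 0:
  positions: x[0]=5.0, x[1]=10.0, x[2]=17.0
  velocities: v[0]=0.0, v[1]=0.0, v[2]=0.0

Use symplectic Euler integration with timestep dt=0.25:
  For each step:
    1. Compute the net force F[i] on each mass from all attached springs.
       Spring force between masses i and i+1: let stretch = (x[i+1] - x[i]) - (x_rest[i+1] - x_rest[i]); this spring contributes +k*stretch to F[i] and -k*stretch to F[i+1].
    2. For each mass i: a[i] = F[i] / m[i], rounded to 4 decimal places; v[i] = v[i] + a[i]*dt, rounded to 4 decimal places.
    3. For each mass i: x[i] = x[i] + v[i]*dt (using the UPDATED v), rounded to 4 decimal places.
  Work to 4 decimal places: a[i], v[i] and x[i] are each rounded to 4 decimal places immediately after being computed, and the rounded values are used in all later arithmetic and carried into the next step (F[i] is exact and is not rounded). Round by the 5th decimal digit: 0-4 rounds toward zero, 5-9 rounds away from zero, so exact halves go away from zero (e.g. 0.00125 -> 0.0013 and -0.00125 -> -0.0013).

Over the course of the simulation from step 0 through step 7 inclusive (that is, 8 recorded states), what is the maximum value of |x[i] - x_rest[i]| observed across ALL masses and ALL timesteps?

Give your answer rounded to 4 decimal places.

Step 0: x=[5.0000 10.0000 17.0000] v=[0.0000 0.0000 0.0000]
Step 1: x=[4.7500 10.5000 16.7500] v=[-1.0000 2.0000 -1.0000]
Step 2: x=[4.4375 11.1250 16.4375] v=[-1.2500 2.5000 -1.2500]
Step 3: x=[4.2969 11.4063 16.2969] v=[-0.5625 1.1250 -0.5625]
Step 4: x=[4.4336 11.1329 16.4336] v=[0.5469 -1.0938 0.5469]
Step 5: x=[4.7452 10.5098 16.7452] v=[1.2462 -2.4924 1.2462]
Step 6: x=[4.9979 10.0044 16.9979] v=[1.0108 -2.0216 1.0108]
Step 7: x=[5.0022 9.9958 17.0022] v=[0.0173 -0.0346 0.0173]
Max displacement = 2.0042

Answer: 2.0042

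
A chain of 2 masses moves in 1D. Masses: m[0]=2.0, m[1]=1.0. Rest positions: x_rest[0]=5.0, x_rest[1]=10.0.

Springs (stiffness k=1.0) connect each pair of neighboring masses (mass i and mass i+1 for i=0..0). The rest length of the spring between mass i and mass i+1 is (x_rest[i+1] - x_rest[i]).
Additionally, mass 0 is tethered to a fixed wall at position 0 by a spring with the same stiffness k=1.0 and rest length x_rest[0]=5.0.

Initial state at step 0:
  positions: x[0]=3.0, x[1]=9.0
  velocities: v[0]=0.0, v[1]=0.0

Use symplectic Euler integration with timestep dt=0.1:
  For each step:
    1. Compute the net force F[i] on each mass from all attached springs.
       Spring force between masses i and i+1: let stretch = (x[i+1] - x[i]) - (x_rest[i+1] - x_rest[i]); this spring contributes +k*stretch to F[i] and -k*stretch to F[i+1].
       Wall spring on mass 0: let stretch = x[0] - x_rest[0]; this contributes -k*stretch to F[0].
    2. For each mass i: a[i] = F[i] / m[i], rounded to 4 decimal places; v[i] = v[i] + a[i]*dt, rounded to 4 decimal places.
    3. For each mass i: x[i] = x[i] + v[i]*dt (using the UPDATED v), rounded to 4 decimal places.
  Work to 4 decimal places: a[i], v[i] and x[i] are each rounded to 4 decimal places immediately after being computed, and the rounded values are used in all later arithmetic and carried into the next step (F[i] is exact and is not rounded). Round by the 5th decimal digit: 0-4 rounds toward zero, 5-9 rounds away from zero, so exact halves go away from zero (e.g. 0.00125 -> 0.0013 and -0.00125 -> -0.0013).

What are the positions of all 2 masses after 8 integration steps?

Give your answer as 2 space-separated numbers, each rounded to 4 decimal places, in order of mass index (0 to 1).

Step 0: x=[3.0000 9.0000] v=[0.0000 0.0000]
Step 1: x=[3.0150 8.9900] v=[0.1500 -0.1000]
Step 2: x=[3.0448 8.9703] v=[0.2980 -0.1975]
Step 3: x=[3.0890 8.9413] v=[0.4420 -0.2901]
Step 4: x=[3.1470 8.9038] v=[0.5802 -0.3753]
Step 5: x=[3.2181 8.8587] v=[0.7107 -0.4510]
Step 6: x=[3.3013 8.8072] v=[0.8318 -0.5151]
Step 7: x=[3.3955 8.7506] v=[0.9420 -0.5657]
Step 8: x=[3.4995 8.6905] v=[1.0400 -0.6012]

Answer: 3.4995 8.6905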